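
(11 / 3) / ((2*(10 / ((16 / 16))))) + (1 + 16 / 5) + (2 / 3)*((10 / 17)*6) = 6871 / 1020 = 6.74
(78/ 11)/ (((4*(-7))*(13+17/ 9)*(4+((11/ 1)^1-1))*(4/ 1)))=-351/ 1155616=-0.00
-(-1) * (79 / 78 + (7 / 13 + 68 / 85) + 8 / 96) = 633 / 260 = 2.43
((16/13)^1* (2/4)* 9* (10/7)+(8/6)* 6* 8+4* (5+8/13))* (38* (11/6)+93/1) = 4190944/273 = 15351.44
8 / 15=0.53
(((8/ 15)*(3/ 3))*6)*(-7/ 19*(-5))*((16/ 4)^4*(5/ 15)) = 28672/ 57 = 503.02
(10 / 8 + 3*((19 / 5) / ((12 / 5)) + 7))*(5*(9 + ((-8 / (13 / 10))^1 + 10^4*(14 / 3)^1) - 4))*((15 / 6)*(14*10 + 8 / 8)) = 57738072375 / 26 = 2220695091.35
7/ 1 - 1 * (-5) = 12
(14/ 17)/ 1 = 14/ 17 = 0.82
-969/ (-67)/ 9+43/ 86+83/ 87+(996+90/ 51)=66116547/ 66062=1000.83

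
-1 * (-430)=430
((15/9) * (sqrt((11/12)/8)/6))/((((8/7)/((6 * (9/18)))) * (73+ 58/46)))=115 * sqrt(66)/281088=0.00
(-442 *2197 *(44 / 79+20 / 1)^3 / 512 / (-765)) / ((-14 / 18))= -68264274442 / 2465195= -27691.23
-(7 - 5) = -2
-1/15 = -0.07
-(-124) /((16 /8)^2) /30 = 1.03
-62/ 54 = -31/ 27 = -1.15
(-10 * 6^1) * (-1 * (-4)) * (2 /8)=-60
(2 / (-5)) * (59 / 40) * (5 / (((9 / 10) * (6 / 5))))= -2.73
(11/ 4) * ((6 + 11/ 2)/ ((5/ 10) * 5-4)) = -253/ 12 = -21.08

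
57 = 57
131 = 131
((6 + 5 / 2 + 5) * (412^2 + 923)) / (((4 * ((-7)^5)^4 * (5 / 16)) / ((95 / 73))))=3573558 / 118874192647462777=0.00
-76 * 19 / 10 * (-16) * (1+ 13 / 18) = 3979.02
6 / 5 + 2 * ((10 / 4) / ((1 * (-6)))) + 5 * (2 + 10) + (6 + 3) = 2081 / 30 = 69.37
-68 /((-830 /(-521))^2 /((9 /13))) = -41530473 /2238925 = -18.55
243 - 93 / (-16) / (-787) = 242.99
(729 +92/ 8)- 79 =1323/ 2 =661.50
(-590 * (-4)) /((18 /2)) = 2360 /9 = 262.22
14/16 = 7/8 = 0.88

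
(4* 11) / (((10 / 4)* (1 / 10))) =176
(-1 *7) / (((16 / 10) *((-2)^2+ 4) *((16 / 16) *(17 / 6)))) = -105 / 544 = -0.19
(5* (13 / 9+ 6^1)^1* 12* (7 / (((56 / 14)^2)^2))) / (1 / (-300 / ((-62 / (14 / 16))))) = 410375 / 7936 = 51.71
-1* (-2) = 2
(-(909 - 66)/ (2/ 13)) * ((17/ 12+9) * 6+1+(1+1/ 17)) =-24055005/ 68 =-353750.07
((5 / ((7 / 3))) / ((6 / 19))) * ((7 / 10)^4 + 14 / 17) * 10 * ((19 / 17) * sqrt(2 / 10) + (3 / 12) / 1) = 490789 / 27200 + 9324991 * sqrt(5) / 578000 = 54.12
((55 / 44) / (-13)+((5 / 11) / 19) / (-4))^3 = -0.00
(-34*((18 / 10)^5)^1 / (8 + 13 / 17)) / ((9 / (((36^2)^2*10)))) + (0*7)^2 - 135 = -12739086997731 / 93125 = -136795565.08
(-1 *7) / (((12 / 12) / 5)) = -35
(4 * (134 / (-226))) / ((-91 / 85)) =22780 / 10283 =2.22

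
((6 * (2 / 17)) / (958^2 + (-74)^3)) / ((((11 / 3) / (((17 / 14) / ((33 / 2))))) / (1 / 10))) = 3 / 1085303450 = 0.00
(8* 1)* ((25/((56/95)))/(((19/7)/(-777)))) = -97125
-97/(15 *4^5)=-97/15360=-0.01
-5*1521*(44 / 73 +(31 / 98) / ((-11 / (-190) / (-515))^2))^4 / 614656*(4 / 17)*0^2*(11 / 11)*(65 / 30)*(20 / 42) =0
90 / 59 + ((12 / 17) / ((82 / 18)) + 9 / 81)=663041 / 370107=1.79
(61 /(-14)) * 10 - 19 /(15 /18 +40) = -10789 /245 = -44.04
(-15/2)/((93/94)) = -235/31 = -7.58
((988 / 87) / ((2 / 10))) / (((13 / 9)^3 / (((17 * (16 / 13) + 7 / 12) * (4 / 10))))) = 10326690 / 63713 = 162.08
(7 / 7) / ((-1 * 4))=-1 / 4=-0.25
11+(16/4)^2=27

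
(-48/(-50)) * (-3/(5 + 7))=-6/25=-0.24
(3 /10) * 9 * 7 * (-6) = -567 /5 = -113.40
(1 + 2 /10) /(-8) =-3 /20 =-0.15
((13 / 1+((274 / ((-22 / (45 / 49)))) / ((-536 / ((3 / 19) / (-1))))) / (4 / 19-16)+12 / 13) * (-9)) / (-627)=0.20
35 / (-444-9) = -35 / 453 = -0.08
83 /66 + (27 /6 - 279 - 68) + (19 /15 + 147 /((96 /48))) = -87937 /330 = -266.48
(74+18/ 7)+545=4351/ 7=621.57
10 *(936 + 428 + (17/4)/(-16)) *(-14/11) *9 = -27492885/176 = -156209.57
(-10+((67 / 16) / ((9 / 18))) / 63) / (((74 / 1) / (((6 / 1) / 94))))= -4973 / 584304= -0.01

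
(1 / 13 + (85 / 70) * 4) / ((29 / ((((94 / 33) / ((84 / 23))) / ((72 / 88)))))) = 485369 / 2992626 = 0.16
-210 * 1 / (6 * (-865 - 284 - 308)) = 35 / 1457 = 0.02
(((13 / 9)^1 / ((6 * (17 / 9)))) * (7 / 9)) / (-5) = -91 / 4590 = -0.02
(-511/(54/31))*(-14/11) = 110887/297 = 373.36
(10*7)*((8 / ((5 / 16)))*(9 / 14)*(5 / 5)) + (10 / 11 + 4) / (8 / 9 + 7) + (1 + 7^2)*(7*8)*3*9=59943798 / 781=76752.62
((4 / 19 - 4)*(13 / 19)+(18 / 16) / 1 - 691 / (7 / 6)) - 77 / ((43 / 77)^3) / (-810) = -386155630374107 / 650961972360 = -593.21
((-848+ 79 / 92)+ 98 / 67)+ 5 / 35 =-36483177 / 43148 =-845.54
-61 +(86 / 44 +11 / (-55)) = -59.25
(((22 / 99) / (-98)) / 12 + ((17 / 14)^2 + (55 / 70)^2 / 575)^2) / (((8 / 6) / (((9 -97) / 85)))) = -2053157994613 / 1214560856250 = -1.69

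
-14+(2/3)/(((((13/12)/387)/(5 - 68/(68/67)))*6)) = -32174/13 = -2474.92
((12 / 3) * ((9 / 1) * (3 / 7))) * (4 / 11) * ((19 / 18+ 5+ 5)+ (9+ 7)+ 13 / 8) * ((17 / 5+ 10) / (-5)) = -23718 / 55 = -431.24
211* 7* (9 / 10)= 13293 / 10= 1329.30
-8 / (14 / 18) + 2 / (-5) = -374 / 35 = -10.69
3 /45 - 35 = -524 /15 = -34.93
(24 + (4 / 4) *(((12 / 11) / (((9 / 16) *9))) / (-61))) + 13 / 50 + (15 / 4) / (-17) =740278639 / 30798900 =24.04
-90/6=-15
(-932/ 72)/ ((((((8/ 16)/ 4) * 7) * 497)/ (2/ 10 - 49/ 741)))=-462272/ 116007255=-0.00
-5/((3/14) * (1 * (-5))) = 14/3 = 4.67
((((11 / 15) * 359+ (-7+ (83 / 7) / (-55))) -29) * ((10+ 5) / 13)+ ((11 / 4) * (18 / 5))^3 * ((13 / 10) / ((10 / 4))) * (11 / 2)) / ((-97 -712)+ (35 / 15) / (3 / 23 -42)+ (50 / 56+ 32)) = -439138717487973 / 112228843512500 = -3.91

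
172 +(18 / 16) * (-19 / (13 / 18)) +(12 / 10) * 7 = 39209 / 260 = 150.80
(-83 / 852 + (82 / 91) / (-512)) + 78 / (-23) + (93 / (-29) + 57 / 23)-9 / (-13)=-11672634191 / 3309686016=-3.53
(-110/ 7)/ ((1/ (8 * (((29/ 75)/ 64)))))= -319/ 420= -0.76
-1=-1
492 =492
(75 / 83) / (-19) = -75 / 1577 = -0.05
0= 0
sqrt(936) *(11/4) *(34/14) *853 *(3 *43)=61730757 *sqrt(26)/14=22483309.61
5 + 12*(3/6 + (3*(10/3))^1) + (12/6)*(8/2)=139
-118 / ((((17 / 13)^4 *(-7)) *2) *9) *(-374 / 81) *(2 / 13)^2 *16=-14039168 / 25071039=-0.56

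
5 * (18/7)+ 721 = 5137/7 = 733.86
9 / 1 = 9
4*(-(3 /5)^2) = -36 /25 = -1.44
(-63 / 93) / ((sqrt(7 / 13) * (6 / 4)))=-2 * sqrt(91) / 31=-0.62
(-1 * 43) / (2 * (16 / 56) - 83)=301 / 577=0.52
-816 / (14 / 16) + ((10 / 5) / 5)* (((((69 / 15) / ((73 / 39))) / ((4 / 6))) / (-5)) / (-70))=-595677309 / 638750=-932.57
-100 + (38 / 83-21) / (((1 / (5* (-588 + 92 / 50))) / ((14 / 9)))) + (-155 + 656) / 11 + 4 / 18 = 256364843 / 2739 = 93597.97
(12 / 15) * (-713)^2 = 2033476 / 5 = 406695.20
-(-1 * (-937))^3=-822656953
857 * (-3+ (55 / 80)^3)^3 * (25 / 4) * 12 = -84550673282362575 / 68719476736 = -1230374.23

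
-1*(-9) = 9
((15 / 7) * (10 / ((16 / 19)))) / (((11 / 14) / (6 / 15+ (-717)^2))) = 66597945 / 4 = 16649486.25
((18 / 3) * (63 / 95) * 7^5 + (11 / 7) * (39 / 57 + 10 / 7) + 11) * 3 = 934097742 / 4655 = 200665.47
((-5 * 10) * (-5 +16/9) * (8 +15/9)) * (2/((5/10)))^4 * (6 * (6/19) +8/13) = 6674176000/6669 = 1000776.13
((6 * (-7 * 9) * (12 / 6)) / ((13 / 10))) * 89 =-672840 / 13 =-51756.92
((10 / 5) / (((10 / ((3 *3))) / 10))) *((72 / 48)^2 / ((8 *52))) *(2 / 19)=81 / 7904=0.01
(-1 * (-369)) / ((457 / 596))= 219924 / 457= 481.23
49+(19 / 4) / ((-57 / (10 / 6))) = 1759 / 36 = 48.86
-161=-161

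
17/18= 0.94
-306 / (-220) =153 / 110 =1.39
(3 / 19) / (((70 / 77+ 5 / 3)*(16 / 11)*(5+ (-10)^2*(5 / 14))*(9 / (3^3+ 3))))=847 / 245480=0.00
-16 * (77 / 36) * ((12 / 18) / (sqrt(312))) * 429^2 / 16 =-121121 * sqrt(78) / 72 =-14857.11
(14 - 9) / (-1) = -5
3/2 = 1.50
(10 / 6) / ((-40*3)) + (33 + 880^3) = 49065986375 / 72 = 681472032.99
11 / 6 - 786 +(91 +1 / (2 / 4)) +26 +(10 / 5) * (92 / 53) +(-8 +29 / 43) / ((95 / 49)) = -172893989 / 259806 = -665.47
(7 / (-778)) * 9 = -63 / 778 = -0.08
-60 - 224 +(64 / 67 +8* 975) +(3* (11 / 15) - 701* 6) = 3313.16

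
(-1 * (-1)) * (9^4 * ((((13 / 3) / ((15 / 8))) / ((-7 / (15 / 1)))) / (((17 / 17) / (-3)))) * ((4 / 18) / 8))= 18954 / 7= 2707.71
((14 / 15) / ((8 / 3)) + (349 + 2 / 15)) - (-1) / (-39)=90859 / 260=349.46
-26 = -26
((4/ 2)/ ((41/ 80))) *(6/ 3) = 320/ 41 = 7.80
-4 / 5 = -0.80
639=639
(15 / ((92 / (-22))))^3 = -4492125 / 97336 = -46.15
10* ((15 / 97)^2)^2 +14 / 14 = 89035531 / 88529281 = 1.01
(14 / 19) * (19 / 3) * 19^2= 5054 / 3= 1684.67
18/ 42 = 3/ 7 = 0.43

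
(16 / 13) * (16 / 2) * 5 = 640 / 13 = 49.23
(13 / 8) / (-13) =-1 / 8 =-0.12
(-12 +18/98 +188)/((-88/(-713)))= 6155329/4312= 1427.49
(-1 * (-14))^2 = 196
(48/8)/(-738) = -1/123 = -0.01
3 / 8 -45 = -357 / 8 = -44.62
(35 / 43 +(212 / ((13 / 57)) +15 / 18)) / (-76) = -3123197 / 254904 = -12.25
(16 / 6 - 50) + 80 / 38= -2578 / 57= -45.23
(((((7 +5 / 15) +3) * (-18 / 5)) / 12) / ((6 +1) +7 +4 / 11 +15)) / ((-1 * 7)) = 341 / 22610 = 0.02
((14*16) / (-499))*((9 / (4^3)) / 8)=-63 / 7984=-0.01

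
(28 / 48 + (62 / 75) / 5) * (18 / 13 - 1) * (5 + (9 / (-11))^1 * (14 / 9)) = 46043 / 42900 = 1.07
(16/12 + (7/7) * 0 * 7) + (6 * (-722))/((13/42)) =-545780/39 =-13994.36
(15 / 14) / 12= 0.09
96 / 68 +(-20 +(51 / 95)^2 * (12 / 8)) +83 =19897401 / 306850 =64.84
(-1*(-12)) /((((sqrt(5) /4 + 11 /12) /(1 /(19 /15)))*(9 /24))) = 15840 /361 - 4320*sqrt(5) /361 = 17.12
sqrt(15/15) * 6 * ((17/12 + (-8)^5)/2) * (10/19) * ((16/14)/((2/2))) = -7863980/133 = -59127.67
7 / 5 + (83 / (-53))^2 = 54108 / 14045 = 3.85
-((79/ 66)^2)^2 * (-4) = 8.21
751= 751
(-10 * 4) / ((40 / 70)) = -70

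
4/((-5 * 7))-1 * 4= -144/35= -4.11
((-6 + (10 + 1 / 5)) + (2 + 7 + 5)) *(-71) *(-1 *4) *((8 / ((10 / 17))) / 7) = 251056 / 25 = 10042.24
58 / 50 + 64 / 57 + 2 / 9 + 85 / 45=18784 / 4275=4.39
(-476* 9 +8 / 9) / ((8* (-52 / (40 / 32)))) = 48185 / 3744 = 12.87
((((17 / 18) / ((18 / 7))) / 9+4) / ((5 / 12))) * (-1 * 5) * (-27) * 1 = 11783 / 9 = 1309.22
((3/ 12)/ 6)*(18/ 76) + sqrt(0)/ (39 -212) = 3/ 304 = 0.01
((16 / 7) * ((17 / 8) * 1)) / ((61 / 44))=1496 / 427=3.50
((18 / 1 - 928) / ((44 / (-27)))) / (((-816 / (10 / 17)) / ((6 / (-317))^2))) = -184275 / 1277818124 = -0.00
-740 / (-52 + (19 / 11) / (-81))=659340 / 46351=14.22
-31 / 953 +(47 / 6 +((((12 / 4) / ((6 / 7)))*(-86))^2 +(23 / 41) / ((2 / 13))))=10621500442 / 117219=90612.45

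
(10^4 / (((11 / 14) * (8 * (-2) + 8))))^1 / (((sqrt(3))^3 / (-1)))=17500 * sqrt(3) / 99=306.17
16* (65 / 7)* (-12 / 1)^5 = -258785280 / 7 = -36969325.71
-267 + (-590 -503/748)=-641539/748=-857.67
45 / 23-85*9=-17550 / 23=-763.04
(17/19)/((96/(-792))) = -561/76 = -7.38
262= 262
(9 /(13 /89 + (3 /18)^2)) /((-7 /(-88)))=650.83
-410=-410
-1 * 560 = -560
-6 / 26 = -3 / 13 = -0.23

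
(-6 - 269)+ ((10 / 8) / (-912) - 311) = -2137733 / 3648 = -586.00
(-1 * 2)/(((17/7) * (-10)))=7/85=0.08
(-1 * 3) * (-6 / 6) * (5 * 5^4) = 9375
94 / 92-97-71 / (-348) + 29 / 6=-727891 / 8004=-90.94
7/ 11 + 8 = 95/ 11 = 8.64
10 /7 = 1.43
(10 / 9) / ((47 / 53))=530 / 423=1.25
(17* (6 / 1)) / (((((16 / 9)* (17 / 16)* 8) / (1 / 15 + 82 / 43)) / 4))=11457 / 215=53.29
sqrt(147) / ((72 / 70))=245*sqrt(3) / 36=11.79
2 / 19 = 0.11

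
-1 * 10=-10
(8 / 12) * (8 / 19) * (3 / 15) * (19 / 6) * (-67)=-536 / 45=-11.91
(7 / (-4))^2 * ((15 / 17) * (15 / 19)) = 11025 / 5168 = 2.13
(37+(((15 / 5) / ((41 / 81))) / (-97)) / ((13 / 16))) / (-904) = -1909049 / 46737704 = -0.04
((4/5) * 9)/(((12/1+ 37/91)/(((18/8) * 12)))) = 88452/5645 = 15.67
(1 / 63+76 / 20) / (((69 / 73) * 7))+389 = 59272151 / 152145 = 389.58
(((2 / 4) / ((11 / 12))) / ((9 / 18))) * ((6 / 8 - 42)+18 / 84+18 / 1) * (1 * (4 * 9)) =-904.68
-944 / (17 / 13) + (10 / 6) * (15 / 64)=-721.49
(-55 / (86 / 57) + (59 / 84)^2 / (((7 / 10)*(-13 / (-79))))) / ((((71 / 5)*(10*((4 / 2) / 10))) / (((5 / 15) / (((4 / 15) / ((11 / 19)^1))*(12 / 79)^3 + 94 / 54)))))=-60216054914192375 / 277861675553132944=-0.22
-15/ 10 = -1.50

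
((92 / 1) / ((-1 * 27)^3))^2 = 8464 / 387420489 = 0.00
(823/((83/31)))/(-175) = -25513/14525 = -1.76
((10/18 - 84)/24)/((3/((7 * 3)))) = -5257/216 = -24.34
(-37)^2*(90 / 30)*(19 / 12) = 26011 / 4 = 6502.75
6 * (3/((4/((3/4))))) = 3.38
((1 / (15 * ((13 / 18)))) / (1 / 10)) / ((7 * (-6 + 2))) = -3 / 91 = -0.03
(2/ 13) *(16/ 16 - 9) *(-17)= 272/ 13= 20.92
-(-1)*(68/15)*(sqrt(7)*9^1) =204*sqrt(7)/5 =107.95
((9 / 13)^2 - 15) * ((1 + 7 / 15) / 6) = -8998 / 2535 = -3.55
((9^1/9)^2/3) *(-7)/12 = -7/36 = -0.19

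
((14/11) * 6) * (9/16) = 189/44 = 4.30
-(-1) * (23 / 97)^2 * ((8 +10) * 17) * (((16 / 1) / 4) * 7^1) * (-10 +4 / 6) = -42303072 / 9409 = -4496.02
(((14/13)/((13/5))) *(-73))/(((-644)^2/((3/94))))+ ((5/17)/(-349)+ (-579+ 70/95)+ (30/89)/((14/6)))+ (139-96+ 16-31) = -550.12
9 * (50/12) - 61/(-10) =218/5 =43.60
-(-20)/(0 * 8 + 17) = 20/17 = 1.18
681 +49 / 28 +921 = 6415 / 4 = 1603.75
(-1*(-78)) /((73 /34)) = 2652 /73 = 36.33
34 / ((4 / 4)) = 34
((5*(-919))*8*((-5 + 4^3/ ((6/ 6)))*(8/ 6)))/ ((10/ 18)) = -5205216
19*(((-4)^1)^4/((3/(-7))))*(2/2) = -34048/3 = -11349.33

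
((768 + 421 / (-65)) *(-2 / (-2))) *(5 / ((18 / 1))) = 49499 / 234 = 211.53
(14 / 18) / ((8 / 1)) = 7 / 72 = 0.10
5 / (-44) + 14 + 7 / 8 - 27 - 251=-23165 / 88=-263.24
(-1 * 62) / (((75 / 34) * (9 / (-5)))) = 15.61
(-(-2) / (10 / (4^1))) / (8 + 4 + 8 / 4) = 2 / 35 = 0.06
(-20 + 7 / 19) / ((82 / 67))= -24991 / 1558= -16.04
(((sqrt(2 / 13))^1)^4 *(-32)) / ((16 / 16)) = -128 / 169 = -0.76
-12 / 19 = -0.63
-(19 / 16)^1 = -19 / 16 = -1.19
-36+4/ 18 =-322/ 9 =-35.78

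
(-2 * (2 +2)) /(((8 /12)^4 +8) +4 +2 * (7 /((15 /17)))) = -1620 /5683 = -0.29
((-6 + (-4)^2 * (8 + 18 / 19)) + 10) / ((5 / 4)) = 11184 / 95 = 117.73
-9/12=-3/4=-0.75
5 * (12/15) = 4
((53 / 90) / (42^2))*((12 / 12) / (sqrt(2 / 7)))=53*sqrt(14) / 317520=0.00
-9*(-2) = 18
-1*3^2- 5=-14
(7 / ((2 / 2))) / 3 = 7 / 3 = 2.33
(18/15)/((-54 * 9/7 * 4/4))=-7/405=-0.02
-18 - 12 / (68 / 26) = -384 / 17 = -22.59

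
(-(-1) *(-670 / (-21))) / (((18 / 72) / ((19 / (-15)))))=-161.65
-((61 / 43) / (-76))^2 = -3721 / 10679824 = -0.00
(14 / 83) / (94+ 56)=7 / 6225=0.00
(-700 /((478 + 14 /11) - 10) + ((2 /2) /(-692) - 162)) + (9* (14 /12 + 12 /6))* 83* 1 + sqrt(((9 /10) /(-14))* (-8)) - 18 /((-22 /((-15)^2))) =3* sqrt(70) /35 + 46878642111 /19646572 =2386.81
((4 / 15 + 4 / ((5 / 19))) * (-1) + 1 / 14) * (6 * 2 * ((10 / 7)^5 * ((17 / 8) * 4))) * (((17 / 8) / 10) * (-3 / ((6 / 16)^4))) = 956761088000 / 3176523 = 301197.59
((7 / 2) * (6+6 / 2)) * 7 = 441 / 2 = 220.50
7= 7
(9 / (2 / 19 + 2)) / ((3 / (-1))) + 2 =23 / 40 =0.58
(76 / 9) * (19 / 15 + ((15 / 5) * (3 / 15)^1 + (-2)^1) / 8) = 9.22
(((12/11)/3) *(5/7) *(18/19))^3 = 46656000/3131359847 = 0.01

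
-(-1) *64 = 64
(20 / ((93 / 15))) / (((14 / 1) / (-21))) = -150 / 31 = -4.84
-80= -80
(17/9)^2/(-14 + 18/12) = -578/2025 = -0.29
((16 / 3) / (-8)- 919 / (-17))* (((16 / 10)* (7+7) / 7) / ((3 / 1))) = 43568 / 765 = 56.95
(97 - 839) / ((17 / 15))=-654.71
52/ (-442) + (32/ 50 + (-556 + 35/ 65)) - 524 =-5961139/ 5525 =-1078.94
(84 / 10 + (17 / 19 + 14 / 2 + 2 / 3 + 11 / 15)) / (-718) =-1681 / 68210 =-0.02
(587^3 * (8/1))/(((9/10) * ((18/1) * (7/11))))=88995281320/567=156958168.11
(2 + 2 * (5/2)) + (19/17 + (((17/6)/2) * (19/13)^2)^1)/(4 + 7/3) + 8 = 179899/11492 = 15.65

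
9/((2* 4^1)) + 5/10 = 13/8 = 1.62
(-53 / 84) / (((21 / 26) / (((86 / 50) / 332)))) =-29627 / 7320600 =-0.00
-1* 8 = -8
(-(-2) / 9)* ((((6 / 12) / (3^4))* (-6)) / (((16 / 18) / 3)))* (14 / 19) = -0.02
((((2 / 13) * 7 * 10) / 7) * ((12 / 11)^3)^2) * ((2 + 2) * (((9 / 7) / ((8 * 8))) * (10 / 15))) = 22394880 / 161212051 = 0.14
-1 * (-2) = 2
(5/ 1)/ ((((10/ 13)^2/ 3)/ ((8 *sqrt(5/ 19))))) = 104.03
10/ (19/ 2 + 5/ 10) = 1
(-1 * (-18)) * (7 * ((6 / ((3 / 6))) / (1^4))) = 1512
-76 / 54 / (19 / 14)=-28 / 27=-1.04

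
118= 118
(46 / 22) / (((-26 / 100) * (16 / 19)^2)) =-207575 / 18304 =-11.34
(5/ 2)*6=15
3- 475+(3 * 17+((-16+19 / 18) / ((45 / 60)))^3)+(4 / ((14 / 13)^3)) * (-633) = -139882254473 / 13502538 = -10359.70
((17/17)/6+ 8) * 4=32.67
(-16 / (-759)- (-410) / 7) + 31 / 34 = 59.50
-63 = -63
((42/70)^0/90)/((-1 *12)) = -1/1080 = -0.00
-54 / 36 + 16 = 29 / 2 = 14.50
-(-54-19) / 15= 73 / 15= 4.87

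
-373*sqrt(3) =-646.05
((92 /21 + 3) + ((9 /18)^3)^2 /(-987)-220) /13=-4476907 /273728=-16.36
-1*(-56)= 56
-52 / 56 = -0.93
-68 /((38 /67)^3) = -5112971 /13718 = -372.72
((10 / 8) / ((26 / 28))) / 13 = 35 / 338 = 0.10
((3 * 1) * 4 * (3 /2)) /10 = 9 /5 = 1.80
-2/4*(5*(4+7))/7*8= -220/7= -31.43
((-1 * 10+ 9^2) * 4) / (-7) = -284 / 7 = -40.57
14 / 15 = 0.93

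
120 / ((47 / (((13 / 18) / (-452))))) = -65 / 15933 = -0.00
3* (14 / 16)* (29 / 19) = 609 / 152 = 4.01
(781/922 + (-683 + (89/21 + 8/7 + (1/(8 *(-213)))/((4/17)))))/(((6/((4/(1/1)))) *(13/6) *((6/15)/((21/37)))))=-74429057415/251897776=-295.47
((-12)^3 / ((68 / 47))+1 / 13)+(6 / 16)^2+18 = -16635259 / 14144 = -1176.14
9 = 9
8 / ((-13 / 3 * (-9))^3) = 0.00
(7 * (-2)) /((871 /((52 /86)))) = -28 /2881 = -0.01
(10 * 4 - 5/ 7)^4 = 5719140625/ 2401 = 2381982.77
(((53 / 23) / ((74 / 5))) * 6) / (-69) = -0.01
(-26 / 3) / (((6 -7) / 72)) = 624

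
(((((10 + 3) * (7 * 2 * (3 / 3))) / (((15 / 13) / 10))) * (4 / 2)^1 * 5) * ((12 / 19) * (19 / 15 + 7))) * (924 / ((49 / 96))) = 2832580608 / 19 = 149083189.89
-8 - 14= -22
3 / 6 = 1 / 2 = 0.50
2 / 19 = 0.11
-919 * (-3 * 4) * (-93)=-1025604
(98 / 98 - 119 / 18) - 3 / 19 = -1973 / 342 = -5.77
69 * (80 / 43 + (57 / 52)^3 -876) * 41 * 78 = -44787683009835 / 232544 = -192598746.95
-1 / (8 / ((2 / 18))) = -1 / 72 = -0.01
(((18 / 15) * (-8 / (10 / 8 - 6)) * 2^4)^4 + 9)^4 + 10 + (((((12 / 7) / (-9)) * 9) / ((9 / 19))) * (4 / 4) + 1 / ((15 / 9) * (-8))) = 10569707330971560304778073799670312892822100626003744158053 / 7394128033349663722291259765625000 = 1429473128311967574205133.00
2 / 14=1 / 7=0.14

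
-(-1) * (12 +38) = 50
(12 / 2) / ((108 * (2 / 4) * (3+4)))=1 / 63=0.02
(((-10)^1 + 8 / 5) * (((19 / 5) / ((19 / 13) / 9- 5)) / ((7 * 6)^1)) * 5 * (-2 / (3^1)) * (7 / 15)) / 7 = -247 / 7075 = -0.03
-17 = -17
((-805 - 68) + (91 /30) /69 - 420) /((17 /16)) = -21411352 /17595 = -1216.90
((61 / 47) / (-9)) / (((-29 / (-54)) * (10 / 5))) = -183 / 1363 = -0.13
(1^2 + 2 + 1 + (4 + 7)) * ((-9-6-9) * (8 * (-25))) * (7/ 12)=42000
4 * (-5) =-20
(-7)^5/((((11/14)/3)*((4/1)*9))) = -117649/66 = -1782.56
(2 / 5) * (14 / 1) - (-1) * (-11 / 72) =1961 / 360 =5.45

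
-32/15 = -2.13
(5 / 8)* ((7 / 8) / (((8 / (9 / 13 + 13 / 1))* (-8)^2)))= 3115 / 212992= 0.01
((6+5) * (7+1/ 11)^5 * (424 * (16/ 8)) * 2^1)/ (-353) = -4896647728128/ 5168273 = -947443.71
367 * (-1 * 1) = -367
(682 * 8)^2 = 29767936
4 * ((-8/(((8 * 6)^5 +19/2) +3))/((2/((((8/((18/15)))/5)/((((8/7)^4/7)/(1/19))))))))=-16807/929524920864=-0.00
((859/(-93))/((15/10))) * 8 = -13744/279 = -49.26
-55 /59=-0.93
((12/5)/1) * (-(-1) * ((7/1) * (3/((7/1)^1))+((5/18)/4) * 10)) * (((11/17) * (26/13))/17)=2926/4335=0.67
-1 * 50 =-50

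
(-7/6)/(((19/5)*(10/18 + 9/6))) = -105/703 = -0.15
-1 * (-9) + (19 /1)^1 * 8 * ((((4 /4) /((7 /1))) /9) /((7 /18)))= 745 /49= 15.20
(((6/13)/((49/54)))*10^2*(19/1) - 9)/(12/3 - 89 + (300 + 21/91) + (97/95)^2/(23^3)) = 66967772395725/15054789300383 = 4.45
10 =10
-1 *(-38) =38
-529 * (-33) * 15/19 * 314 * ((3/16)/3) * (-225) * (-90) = 416251254375/76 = 5476990189.14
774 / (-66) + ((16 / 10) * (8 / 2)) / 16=-623 / 55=-11.33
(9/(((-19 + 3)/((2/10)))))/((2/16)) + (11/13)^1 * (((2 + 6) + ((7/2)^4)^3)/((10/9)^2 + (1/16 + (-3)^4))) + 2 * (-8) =61633086806983/1774772480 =34727.32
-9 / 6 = -1.50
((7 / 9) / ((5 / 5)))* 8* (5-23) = -112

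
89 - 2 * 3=83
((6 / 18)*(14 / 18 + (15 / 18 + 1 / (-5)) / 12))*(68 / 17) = 299 / 270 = 1.11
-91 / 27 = -3.37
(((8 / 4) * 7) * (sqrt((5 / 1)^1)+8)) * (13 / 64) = 91 * sqrt(5) / 32+91 / 4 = 29.11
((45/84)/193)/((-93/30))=-75/83762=-0.00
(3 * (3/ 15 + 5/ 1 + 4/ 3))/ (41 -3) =49/ 95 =0.52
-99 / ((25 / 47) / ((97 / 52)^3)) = -4246667469 / 3515200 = -1208.09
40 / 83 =0.48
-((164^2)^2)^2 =-523300059815673856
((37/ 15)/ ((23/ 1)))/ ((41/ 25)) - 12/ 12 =-2644/ 2829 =-0.93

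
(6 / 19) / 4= 3 / 38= 0.08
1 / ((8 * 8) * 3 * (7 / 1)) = 1 / 1344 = 0.00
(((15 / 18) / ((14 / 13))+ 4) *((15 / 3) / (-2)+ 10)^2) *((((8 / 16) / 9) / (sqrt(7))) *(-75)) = -250625 *sqrt(7) / 1568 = -422.89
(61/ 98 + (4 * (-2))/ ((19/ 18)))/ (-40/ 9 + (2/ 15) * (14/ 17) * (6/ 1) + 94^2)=-0.00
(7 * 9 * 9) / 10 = 567 / 10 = 56.70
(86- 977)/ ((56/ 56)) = -891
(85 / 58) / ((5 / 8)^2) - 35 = -4531 / 145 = -31.25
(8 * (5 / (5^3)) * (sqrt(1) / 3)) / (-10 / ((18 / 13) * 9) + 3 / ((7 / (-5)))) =-756 / 20875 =-0.04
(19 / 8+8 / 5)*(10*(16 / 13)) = 636 / 13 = 48.92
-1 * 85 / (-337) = 85 / 337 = 0.25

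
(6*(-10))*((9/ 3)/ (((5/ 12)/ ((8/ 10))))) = -1728/ 5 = -345.60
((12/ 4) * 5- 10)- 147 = -142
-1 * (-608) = 608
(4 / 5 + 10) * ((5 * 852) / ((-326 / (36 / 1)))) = -828144 / 163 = -5080.64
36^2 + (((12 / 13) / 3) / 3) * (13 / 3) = 11668 / 9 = 1296.44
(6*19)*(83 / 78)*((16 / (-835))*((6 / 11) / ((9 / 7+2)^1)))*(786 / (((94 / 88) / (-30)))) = 19991010816 / 2346851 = 8518.23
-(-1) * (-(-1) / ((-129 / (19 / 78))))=-19 / 10062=-0.00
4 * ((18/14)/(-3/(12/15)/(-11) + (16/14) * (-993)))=-528/116477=-0.00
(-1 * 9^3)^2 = 531441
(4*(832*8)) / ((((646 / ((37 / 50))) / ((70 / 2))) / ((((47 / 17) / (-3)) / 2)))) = -40511744 / 82365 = -491.86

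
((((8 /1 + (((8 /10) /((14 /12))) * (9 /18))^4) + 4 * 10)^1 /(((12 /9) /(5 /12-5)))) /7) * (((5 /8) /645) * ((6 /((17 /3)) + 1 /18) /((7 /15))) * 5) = -5630464807 /20640340560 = -0.27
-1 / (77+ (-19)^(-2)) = -361 / 27798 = -0.01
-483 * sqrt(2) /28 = -24.40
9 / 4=2.25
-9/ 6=-3/ 2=-1.50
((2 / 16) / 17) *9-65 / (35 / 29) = -51209 / 952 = -53.79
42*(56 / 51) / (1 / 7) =322.82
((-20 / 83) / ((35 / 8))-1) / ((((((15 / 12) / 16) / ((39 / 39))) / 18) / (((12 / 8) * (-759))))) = 803981376 / 2905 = 276757.79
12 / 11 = 1.09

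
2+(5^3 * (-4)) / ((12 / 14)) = -1744 / 3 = -581.33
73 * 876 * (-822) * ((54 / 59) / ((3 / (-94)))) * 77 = 6848411812704 / 59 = 116074776486.51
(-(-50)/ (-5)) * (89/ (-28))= 445/ 14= 31.79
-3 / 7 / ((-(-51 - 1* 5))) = -3 / 392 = -0.01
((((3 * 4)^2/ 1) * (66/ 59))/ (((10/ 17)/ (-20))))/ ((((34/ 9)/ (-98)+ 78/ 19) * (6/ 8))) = -3610075392/ 2010425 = -1795.68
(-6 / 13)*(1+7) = -3.69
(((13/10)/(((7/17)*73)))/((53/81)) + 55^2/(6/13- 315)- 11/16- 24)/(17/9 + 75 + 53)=-910001264439/3452209344080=-0.26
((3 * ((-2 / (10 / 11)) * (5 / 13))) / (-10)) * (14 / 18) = 0.20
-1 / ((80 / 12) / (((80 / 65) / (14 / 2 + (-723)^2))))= -0.00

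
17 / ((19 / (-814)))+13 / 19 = -13825 / 19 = -727.63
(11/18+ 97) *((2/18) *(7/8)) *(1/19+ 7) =824033/12312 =66.93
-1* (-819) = 819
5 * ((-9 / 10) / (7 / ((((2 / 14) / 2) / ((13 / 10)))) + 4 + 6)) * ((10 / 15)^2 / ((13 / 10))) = -100 / 8931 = -0.01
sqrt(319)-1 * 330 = -330 + sqrt(319) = -312.14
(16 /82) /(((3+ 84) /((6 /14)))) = 8 /8323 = 0.00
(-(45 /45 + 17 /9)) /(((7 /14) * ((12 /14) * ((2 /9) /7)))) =-637 /3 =-212.33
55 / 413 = 0.13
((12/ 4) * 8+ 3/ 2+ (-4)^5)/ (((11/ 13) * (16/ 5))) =-129805/ 352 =-368.76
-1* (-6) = 6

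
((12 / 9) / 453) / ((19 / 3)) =4 / 8607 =0.00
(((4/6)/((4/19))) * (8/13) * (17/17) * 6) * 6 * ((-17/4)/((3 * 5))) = -1292/65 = -19.88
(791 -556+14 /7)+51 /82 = 19485 /82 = 237.62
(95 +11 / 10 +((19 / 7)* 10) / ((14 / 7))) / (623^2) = 7677 / 27169030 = 0.00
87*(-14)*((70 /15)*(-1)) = 5684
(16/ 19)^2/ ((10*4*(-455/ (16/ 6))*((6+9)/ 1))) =-256/ 36957375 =-0.00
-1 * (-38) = 38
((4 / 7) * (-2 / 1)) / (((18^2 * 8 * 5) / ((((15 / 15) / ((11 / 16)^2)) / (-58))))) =32 / 9948015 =0.00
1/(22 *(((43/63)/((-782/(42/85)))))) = -99705/946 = -105.40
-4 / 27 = -0.15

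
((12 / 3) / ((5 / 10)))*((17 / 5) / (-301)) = -0.09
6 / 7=0.86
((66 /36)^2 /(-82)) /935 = -0.00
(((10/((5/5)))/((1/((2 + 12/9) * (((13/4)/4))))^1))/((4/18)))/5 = 195/8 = 24.38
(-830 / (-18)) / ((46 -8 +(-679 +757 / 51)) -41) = -1411 / 20415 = -0.07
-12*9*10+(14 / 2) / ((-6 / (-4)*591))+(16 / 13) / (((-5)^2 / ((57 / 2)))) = -621509962 / 576225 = -1078.59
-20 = -20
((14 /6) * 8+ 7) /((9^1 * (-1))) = -77 /27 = -2.85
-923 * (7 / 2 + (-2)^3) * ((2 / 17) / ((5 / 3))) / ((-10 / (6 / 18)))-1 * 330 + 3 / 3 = -287957 / 850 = -338.77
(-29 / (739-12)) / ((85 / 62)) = -0.03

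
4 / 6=2 / 3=0.67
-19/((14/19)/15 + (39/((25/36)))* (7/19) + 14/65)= -351975/388192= -0.91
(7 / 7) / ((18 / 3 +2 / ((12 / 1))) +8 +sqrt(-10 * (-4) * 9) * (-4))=-864 * sqrt(10) / 200135-102 / 40027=-0.02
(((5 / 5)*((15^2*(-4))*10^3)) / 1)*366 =-329400000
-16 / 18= -8 / 9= -0.89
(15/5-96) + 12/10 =-459/5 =-91.80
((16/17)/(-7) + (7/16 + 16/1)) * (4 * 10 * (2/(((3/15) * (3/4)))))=1034700/119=8694.96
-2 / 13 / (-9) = 2 / 117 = 0.02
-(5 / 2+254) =-513 / 2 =-256.50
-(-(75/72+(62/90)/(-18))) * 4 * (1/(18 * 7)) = 3251/102060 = 0.03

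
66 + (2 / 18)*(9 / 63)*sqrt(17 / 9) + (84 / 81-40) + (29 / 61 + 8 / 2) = sqrt(17) / 189 + 51901 / 1647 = 31.53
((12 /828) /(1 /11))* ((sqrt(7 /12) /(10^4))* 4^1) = 11* sqrt(21) /1035000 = 0.00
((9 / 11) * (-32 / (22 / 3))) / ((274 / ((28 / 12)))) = -504 / 16577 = -0.03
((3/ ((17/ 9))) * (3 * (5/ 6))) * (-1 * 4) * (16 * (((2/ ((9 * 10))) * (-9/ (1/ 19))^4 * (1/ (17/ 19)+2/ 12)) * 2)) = -3584311251552/ 289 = -12402461078.03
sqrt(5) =2.24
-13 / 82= -0.16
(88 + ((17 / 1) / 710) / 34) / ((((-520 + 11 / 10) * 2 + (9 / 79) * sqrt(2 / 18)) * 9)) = -9871919 / 1047745296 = -0.01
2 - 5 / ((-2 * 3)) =17 / 6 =2.83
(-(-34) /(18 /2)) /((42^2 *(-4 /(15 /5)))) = -17 /10584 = -0.00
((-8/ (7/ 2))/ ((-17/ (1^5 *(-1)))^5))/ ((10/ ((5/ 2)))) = -0.00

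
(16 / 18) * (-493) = -3944 / 9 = -438.22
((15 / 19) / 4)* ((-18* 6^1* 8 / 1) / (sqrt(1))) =-3240 / 19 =-170.53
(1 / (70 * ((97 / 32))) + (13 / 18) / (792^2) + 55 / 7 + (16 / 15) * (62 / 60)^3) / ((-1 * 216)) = -6187065112093 / 147852397440000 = -0.04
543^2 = 294849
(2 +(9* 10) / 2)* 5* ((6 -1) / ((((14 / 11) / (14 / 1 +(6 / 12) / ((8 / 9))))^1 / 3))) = 9034575 / 224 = 40332.92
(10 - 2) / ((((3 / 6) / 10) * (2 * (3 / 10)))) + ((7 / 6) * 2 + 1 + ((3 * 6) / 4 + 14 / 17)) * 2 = 14483 / 51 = 283.98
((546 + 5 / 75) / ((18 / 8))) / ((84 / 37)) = 303067 / 2835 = 106.90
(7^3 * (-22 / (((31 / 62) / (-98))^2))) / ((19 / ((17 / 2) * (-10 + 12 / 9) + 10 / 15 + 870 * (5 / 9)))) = -356851064416 / 57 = -6260544989.75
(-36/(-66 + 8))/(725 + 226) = 0.00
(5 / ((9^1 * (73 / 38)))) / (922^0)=190 / 657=0.29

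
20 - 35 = -15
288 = 288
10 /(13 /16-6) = -160 /83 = -1.93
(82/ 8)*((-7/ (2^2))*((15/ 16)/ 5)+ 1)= 1763/ 256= 6.89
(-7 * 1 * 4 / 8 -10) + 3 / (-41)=-1113 / 82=-13.57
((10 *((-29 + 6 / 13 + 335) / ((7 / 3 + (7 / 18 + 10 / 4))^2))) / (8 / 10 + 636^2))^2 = 16271542440000 / 210828026189961918049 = 0.00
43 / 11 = 3.91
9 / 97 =0.09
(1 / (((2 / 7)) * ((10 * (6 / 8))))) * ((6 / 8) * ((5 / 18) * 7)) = 0.68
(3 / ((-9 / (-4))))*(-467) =-1868 / 3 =-622.67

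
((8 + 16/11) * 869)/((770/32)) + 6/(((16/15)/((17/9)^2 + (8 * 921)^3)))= 62368400224510757/27720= 2249942288041.51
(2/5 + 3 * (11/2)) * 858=72501/5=14500.20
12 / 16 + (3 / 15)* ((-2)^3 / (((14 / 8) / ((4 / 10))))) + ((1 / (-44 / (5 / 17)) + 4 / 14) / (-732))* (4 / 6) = 0.38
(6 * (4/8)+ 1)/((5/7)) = 28/5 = 5.60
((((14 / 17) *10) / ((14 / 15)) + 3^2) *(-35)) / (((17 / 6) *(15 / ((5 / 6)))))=-3535 / 289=-12.23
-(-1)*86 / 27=86 / 27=3.19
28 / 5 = 5.60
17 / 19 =0.89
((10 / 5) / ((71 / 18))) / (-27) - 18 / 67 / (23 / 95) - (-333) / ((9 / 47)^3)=420286994723 / 8862291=47424.19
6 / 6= 1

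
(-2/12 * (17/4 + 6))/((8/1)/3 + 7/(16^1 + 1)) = -697/1256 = -0.55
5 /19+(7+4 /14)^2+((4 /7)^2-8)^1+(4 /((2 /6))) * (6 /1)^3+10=2647.67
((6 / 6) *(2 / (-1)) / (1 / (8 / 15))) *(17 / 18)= -136 / 135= -1.01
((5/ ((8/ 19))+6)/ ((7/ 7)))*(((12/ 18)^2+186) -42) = 46475/ 18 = 2581.94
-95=-95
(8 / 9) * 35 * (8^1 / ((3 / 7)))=15680 / 27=580.74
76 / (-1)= -76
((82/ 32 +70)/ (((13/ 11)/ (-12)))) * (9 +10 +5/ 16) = -11838717/ 832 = -14229.23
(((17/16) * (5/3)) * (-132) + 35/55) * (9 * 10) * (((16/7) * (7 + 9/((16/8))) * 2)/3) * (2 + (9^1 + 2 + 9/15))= -385006752/77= -5000087.69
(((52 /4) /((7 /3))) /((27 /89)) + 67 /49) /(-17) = -8702 /7497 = -1.16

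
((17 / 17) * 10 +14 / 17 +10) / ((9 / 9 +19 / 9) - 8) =-1593 / 374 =-4.26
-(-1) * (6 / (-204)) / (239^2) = -1 / 1942114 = -0.00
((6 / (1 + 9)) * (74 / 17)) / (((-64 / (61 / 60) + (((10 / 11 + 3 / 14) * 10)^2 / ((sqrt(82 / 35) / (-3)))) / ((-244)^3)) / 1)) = -26987305237185543677149184 / 650469386310494538505669675- 27250646833063808 * sqrt(2870) / 130093877262098907701133935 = -0.04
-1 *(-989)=989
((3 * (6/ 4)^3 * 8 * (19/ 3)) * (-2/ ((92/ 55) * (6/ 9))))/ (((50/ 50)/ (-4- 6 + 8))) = 84645/ 46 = 1840.11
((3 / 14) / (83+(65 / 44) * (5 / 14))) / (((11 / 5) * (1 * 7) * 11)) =20 / 1320627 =0.00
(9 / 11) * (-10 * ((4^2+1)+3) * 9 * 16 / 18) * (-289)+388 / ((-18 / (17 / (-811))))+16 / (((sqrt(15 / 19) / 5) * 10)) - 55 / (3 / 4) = 8 * sqrt(285) / 15+30369666818 / 80289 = 378263.39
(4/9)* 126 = 56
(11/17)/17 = 11/289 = 0.04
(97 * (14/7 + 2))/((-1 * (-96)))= 97/24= 4.04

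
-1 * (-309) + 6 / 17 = 5259 / 17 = 309.35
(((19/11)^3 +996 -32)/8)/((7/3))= 3869829/74536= 51.92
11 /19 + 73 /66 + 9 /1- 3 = 7.69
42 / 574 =3 / 41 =0.07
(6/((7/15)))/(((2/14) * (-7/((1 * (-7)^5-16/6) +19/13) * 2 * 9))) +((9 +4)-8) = 3278965/273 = 12010.86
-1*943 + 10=-933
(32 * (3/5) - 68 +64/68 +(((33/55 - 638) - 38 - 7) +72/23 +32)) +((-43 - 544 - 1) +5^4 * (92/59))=-308.55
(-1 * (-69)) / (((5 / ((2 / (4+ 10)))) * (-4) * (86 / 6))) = -207 / 6020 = -0.03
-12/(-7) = 12/7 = 1.71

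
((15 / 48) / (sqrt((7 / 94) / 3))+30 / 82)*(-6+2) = -5*sqrt(1974) / 28 -60 / 41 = -9.40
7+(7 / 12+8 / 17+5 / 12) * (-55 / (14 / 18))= -11542 / 119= -96.99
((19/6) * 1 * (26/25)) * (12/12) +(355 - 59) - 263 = 2722/75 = 36.29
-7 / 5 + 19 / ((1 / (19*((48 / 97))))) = 85961 / 485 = 177.24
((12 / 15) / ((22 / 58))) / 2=58 / 55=1.05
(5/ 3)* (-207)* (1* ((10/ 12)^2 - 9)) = 34385/ 12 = 2865.42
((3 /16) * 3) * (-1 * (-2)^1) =9 /8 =1.12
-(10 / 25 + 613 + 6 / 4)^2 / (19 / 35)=-264671407 / 380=-696503.70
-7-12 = -19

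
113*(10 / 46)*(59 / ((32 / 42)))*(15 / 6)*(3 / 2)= 10500525 / 1472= 7133.51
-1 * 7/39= -7/39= -0.18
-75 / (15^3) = -1 / 45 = -0.02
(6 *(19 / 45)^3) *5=13718 / 6075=2.26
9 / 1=9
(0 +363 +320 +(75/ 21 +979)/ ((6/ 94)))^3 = 38480618749557529/ 9261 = 4155125661327.88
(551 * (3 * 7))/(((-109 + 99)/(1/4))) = -11571/40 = -289.28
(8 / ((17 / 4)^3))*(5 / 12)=640 / 14739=0.04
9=9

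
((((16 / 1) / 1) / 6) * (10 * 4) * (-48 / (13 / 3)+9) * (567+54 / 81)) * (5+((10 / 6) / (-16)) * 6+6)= -1304760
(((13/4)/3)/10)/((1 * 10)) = 13/1200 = 0.01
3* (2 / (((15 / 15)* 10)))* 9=27 / 5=5.40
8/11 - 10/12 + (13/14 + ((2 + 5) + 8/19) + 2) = 44959/4389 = 10.24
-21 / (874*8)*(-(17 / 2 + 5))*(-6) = -1701 / 6992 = -0.24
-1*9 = -9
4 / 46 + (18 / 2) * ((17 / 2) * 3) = 10561 / 46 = 229.59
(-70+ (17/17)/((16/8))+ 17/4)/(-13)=5.02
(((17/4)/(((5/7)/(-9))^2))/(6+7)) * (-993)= -67000689/1300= -51538.99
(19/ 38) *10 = 5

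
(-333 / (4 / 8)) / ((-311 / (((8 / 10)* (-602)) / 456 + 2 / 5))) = -41514 / 29545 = -1.41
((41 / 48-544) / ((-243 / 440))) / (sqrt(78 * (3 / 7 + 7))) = 1433905 * sqrt(42) / 227448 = 40.86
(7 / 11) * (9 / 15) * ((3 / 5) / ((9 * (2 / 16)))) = 56 / 275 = 0.20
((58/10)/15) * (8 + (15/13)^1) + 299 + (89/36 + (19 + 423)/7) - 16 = 28841459/81900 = 352.15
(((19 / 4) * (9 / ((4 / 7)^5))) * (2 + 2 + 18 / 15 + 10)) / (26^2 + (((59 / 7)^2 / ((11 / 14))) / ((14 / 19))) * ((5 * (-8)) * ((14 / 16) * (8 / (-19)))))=73765923 / 17182720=4.29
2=2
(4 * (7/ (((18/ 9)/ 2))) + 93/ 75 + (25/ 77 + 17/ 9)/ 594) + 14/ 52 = 3948351151/ 133783650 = 29.51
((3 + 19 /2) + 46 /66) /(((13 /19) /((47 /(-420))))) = -59831 /27720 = -2.16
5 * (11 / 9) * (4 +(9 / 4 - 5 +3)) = 935 / 36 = 25.97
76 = 76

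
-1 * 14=-14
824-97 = 727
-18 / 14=-9 / 7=-1.29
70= 70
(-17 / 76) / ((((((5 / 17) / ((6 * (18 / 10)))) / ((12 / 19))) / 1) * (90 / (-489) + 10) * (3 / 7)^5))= -36.55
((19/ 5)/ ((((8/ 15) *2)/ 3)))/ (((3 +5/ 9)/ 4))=1539/ 128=12.02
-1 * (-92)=92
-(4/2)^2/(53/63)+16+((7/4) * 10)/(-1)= -663/106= -6.25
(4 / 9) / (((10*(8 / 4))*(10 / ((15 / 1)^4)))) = 225 / 2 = 112.50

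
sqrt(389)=19.72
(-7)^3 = -343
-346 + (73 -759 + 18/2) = -1023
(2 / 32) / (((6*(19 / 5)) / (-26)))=-65 / 912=-0.07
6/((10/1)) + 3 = 18/5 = 3.60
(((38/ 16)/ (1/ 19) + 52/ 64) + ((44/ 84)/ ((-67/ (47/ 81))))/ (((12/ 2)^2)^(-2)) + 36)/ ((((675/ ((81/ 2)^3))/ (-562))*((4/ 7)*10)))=-126269128449/ 171520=-736177.29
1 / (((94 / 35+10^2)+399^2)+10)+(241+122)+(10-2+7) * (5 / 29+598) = 1509595947643 / 161703391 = 9335.59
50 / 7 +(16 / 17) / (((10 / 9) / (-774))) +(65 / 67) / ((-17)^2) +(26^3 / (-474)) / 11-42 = -1225875066443 / 1766776935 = -693.85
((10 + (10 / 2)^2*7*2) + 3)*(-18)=-6534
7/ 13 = 0.54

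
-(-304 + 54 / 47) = 14234 / 47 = 302.85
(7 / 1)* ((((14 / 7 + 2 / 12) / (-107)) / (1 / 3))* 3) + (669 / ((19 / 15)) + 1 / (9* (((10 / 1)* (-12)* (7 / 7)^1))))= 1156841587 / 2195640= 526.88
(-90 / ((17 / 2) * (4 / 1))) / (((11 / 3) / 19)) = -2565 / 187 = -13.72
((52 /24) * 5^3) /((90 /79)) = 25675 /108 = 237.73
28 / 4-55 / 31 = 162 / 31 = 5.23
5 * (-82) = -410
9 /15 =3 /5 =0.60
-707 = -707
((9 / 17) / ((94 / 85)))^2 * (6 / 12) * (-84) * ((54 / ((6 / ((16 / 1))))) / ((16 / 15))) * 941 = -1222762.19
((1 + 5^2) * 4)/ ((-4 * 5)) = -5.20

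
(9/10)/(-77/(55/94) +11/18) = -81/11789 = -0.01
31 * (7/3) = 217/3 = 72.33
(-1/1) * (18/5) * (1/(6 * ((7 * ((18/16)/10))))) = -16/21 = -0.76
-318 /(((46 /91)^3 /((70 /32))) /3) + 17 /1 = -12567630149 /778688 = -16139.49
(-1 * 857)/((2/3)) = -1285.50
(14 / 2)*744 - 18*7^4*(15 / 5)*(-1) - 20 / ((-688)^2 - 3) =63835713922 / 473341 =134862.00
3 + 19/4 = 31/4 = 7.75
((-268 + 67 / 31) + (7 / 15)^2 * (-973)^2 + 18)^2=2063109009852360976 / 48650625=42406629099.88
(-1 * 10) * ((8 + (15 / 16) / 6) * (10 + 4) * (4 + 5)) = -82215 / 8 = -10276.88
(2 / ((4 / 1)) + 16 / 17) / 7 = 0.21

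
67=67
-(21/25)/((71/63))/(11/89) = -117747/19525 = -6.03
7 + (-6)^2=43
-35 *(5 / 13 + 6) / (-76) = 2905 / 988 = 2.94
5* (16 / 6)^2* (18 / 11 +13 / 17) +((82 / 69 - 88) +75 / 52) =4175 / 2012868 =0.00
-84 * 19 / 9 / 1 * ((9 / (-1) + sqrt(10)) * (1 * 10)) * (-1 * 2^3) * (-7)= 893760 - 297920 * sqrt(10) / 3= 579724.75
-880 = -880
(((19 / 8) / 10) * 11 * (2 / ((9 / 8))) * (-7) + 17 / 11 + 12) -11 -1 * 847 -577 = -719713 / 495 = -1453.97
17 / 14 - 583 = -8145 / 14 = -581.79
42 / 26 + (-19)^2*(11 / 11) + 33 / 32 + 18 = 158765 / 416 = 381.65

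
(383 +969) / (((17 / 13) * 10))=8788 / 85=103.39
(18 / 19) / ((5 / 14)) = 252 / 95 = 2.65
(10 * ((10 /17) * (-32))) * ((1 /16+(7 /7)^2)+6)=-22600 /17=-1329.41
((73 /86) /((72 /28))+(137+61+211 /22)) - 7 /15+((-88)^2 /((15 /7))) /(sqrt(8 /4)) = 17662663 /85140+27104 * sqrt(2) /15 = 2762.84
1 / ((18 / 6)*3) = 0.11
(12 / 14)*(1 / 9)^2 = 2 / 189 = 0.01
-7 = -7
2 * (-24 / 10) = -24 / 5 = -4.80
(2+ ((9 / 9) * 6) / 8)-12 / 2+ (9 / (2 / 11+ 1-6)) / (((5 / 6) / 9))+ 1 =-23769 / 1060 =-22.42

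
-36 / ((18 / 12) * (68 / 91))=-546 / 17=-32.12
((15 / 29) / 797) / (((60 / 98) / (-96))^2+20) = 614656 / 18942097359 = 0.00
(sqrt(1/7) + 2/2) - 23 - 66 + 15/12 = -347/4 + sqrt(7)/7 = -86.37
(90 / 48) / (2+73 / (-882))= 6615 / 6764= 0.98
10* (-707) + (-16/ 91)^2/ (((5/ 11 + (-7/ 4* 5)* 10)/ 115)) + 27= -22337870325/ 3171623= -7043.04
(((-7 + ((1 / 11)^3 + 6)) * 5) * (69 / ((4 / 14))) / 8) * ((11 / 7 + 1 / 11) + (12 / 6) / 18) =-93987775 / 351384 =-267.48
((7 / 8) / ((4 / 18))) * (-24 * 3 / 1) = -567 / 2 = -283.50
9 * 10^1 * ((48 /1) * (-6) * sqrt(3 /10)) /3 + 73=73 - 864 * sqrt(30)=-4659.32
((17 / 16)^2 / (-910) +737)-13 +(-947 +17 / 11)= -567493739 / 2562560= -221.46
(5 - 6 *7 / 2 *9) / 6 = -92 / 3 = -30.67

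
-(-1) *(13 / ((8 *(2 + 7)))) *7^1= 91 / 72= 1.26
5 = 5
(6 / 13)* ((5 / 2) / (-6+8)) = 15 / 26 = 0.58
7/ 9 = 0.78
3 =3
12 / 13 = 0.92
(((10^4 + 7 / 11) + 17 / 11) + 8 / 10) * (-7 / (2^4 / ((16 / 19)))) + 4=-202472 / 55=-3681.31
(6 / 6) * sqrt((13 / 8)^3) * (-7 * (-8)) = 91 * sqrt(26) / 4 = 116.00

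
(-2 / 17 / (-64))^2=1 / 295936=0.00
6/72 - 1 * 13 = -155/12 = -12.92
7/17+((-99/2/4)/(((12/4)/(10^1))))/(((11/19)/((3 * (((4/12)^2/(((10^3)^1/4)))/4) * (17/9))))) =44909/122400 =0.37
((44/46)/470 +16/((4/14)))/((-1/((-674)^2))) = -137505256716/5405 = -25440380.52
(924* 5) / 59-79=-41 / 59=-0.69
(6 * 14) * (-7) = -588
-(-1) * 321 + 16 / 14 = 2255 / 7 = 322.14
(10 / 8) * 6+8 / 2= 23 / 2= 11.50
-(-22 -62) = 84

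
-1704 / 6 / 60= -71 / 15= -4.73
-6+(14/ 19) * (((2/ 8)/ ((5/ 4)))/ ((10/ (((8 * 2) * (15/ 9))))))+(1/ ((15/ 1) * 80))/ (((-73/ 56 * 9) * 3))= -31496713/ 5617350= -5.61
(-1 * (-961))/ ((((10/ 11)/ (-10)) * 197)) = -53.66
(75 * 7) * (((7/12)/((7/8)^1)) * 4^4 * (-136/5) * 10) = -24371200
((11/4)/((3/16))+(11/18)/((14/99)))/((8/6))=14.24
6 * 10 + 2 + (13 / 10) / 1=633 / 10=63.30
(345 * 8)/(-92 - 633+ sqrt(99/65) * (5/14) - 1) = -51571520/13565547 - 12880 * sqrt(715)/149221017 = -3.80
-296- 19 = -315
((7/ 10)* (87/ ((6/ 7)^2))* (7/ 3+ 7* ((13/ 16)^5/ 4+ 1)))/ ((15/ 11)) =2740625918261/ 4529848320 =605.01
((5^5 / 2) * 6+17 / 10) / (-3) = -93767 / 30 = -3125.57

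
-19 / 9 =-2.11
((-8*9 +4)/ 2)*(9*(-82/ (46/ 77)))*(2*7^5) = 32472535788/ 23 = 1411849382.09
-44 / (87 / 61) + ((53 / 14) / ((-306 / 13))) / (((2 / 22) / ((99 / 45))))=-21581461 / 621180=-34.74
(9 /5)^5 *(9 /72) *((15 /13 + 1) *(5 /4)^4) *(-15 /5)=-1240029 /33280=-37.26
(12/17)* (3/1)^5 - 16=2644/17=155.53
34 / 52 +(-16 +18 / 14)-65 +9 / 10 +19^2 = 128692 / 455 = 282.84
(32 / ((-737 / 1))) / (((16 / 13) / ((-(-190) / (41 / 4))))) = -19760 / 30217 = -0.65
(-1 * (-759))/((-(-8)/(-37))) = -3510.38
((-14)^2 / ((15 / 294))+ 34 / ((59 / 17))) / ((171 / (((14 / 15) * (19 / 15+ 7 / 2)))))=100.20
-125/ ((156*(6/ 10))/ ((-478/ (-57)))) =-149375/ 13338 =-11.20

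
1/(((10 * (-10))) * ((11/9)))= -9/1100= -0.01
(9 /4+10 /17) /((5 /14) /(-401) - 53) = -541751 /10116598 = -0.05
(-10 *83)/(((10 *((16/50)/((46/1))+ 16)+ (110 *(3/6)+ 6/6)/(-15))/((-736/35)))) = 2634420/23597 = 111.64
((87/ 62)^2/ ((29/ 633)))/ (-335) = -0.13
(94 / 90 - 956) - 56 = -45493 / 45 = -1010.96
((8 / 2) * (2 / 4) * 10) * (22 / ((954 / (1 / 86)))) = 110 / 20511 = 0.01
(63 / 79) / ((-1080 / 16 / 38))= -532 / 1185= -0.45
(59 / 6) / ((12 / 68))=1003 / 18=55.72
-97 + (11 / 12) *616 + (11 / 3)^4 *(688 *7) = 70548937 / 81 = 870974.53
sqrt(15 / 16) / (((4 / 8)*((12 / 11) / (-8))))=-11*sqrt(15) / 3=-14.20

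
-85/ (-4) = 85/ 4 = 21.25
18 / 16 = 9 / 8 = 1.12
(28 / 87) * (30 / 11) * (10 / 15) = 560 / 957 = 0.59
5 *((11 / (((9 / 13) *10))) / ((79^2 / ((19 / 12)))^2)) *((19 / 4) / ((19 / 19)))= 980837 / 403834439808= 0.00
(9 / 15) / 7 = 0.09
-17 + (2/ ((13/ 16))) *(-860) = -27741/ 13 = -2133.92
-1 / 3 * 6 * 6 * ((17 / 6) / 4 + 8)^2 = -43681 / 48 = -910.02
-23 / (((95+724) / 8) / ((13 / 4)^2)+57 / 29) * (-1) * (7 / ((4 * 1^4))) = 60697 / 17580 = 3.45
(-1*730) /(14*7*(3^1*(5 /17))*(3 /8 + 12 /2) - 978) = 2920 /1707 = 1.71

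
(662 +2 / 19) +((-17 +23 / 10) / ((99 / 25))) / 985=163564229 / 247038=662.10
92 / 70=46 / 35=1.31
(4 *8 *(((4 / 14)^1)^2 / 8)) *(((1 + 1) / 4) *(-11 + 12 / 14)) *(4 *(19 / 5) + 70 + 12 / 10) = -245376 / 1715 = -143.08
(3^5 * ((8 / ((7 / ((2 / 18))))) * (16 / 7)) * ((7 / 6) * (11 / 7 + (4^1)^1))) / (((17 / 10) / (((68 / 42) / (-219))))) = -49920 / 25039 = -1.99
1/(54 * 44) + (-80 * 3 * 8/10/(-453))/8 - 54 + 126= 25851031/358776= 72.05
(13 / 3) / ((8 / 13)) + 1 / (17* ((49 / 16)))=141161 / 19992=7.06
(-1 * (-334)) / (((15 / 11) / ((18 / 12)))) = 1837 / 5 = 367.40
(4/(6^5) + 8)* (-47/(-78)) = 730991/151632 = 4.82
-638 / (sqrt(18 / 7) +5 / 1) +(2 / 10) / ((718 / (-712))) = -40138242 / 281815 +1914 *sqrt(14) / 157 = -96.81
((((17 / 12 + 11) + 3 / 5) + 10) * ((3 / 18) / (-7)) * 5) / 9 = -1381 / 4536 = -0.30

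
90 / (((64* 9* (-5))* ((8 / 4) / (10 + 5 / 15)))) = -0.16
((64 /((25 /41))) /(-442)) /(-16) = 82 /5525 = 0.01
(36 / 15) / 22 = 6 / 55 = 0.11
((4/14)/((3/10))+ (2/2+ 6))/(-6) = -167/126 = -1.33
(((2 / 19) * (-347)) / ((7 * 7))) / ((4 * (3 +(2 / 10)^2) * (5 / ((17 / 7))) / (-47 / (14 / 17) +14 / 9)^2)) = -1443191087375 / 15726511584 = -91.77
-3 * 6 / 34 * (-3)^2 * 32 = -2592 / 17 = -152.47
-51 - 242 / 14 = -478 / 7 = -68.29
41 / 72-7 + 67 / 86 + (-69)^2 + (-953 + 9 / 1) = 11799935 / 3096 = 3811.35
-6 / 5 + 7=29 / 5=5.80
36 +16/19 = 700/19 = 36.84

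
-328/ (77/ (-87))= 28536/ 77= 370.60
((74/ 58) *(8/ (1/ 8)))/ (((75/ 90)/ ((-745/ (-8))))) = 264624/ 29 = 9124.97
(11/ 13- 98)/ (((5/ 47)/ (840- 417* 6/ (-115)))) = -5882793822/ 7475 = -786995.83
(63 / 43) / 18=0.08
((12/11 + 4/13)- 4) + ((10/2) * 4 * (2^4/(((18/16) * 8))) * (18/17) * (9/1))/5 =158412/2431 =65.16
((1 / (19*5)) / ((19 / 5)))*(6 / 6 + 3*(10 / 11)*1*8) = 251 / 3971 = 0.06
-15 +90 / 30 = -12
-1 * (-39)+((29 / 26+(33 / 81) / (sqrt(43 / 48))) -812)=-20069 / 26+44 * sqrt(129) / 1161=-771.45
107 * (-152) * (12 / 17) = -195168 / 17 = -11480.47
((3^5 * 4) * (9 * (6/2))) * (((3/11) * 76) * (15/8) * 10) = 112193100/11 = 10199372.73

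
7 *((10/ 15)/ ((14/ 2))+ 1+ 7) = 170/ 3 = 56.67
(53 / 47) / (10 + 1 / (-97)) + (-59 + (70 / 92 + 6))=-109203343 / 2094978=-52.13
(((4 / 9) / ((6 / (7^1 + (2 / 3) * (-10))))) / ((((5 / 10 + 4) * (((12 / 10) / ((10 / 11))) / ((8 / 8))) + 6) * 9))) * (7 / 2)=350 / 435213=0.00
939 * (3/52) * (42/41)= 59157/1066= 55.49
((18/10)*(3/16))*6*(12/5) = 243/50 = 4.86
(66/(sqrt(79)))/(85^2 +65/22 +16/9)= 13068 * sqrt(79)/113087473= 0.00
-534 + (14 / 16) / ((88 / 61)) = -375509 / 704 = -533.39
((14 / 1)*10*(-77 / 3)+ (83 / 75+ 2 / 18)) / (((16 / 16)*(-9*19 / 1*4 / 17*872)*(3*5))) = 6869921 / 1006506000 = 0.01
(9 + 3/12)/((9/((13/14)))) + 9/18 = 733/504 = 1.45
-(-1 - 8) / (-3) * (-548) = 1644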